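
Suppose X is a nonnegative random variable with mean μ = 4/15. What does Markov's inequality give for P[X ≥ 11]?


μ = E[X] = 4/15, a = 11.
Markov: P[X ≥ 11] ≤ μ/a = (4/15)/11 = 4/165.
Numerically: ≈ 0.0242.
(Since a = 11 > μ = 0.2667, the bound 4/165 is < 1 and informative.)

P[X ≥ 11] ≤ 4/165 ≈ 0.0242.


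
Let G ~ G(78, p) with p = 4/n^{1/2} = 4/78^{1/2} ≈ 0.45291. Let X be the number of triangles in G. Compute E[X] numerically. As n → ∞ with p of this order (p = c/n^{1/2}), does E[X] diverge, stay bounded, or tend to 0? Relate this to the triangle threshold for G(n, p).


Number of potential triangles: C(78, 3) = 76076.
Each occurs with probability p³ ≈ (0.45291)³ ≈ 9.2904782e-02.
By linearity: E[X] = C(78, 3)·p³ ≈ 76076 · 9.2904782e-02 ≈ 7067.82422.
Since α = 1/2 < 1, p = c/n^{1/2} ≫ 1/n is above the triangle threshold p ~ 1/n. Asymptotically E[X] ~ (c³/6)·n^{3(1−α)} = (4³/6)·n^{1.5} → ∞; triangles are abundant w.h.p.

E[X] ≈ 7067.82422; in regime p = Θ(1/n^{1/2}) E[X] diverges (above the triangle threshold p ~ 1/n).


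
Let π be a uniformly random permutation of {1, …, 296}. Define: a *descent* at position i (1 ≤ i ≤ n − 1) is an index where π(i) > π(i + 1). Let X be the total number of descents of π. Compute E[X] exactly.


Write X = Σ X_I over i = 1, …, 295, with X_I the indicator of one descent.
There are 295 indicators.
For each fixed i, the pair (π(i), π(i+1)) is a uniformly random ordered pair of distinct values from {1, …, 296}; by symmetry P[π(i) > π(i+1)] = 1/2.
By linearity: E[X] = 295 · (1/2) = (296 − 1) · (1/2) = 295/2 ≈ 147.50000.

E[X] = 295/2 = 147.50000.


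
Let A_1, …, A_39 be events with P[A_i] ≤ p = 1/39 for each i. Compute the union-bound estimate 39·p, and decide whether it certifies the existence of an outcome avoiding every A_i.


Union bound: P[∪_{i=1}^{39} A_i] ≤ Σ_i P[A_i] ≤ 39·p = 39·(1/39) = 1.
Numerically: 1 ≈ 1.00000.
Is 1 < 1? NO.
Since the bound 1 is ≥ 1, the union bound is uninformative here; it does NOT by itself certify existence.

39·p = 1 ≈ 1.00000; existence NOT certified by the union bound.


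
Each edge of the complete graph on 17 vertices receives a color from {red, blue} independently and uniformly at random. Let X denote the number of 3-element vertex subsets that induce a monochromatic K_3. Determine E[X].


Let X = Σ_S X_S over the C(17, 3) = 680 subsets S of size 3, where X_S = 1 if the K_3 on S is monochromatic.
For a fixed S, the K_3 on S has C(3, 2) = 3 edges. P[all 3 edges red] = (1/2)^3, and likewise for blue, so P[monochromatic] = 2·(1/2)^3 = 2^{1 − 3} = 1/4.
By linearity of expectation: E[X] = C(17, 3) · 2^{1 − 3} = 680 · 1/4 = 170.
Numerically: E[X] ≈ 170.000.

E[X] = C(17,3)·2^(1−C(3,2)) = 170 ≈ 170.000.


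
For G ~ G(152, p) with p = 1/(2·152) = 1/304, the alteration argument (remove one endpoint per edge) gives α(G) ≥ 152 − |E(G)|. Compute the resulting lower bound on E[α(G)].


E[|E(G)|] = C(152, 2)·p = 11476 · (1/304) = 151/4.
E[α(G)] ≥ n − E[|E(G)|] = 152 − 151/4 = 457/4.
Numerically: ≈ 114.250000.
(This is only a lower bound; the true E[α(G)] may be larger.)

E[α(G)] ≥ 457/4 ≈ 114.250000.


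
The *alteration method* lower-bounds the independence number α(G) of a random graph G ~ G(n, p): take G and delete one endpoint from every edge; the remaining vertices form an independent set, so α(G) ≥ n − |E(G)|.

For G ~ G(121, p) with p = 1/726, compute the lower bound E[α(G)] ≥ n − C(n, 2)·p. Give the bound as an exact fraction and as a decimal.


E[|E(G)|] = C(121, 2)·p = 7260 · (1/726) = 10.
E[α(G)] ≥ n − E[|E(G)|] = 121 − 10 = 111.
Numerically: ≈ 111.000.
(This is only a lower bound; the true E[α(G)] may be larger.)

E[α(G)] ≥ 111 ≈ 111.000.


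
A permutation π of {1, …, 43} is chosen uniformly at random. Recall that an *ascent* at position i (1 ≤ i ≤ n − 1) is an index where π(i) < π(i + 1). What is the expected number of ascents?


Write X = Σ X_I over i = 1, …, 42, with X_I the indicator of one ascent.
There are 42 indicators.
For each fixed i, the pair (π(i), π(i+1)) is a uniformly random ordered pair of distinct values from {1, …, 43}; by symmetry P[π(i) < π(i+1)] = 1/2.
By linearity: E[X] = 42 · (1/2) = (43 − 1) · (1/2) = 21 ≈ 21.00000.

E[X] = 21 = 21.00000.


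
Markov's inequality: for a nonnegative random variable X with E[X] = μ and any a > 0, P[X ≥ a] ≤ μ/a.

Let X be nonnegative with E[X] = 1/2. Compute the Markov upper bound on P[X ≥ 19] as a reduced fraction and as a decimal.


μ = E[X] = 1/2, a = 19.
Markov: P[X ≥ 19] ≤ μ/a = (1/2)/19 = 1/38.
Numerically: ≈ 0.02632.
(Since a = 19 > μ = 0.50000, the bound 1/38 is < 1 and informative.)

P[X ≥ 19] ≤ 1/38 ≈ 0.02632.


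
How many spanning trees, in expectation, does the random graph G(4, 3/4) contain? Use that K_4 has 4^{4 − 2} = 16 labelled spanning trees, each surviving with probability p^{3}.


K_4 has 4^{4 − 2} = 16 labelled spanning trees.
For each such spanning tree H, let X_H = 1 if all 3 edges of H are present in G. Then P[X_H = 1] = p^{3} = (3/4)^{3} = 27/64.
Summing the indicators: E[X] = Σ_H E[X_H] = 16 · p^{3} = 16 · 27/64 = 27/4.
Numerically: E[X] ≈ 6.75.

E[X] = 16 · (3/4)^{3} = 27/4 ≈ 6.75.


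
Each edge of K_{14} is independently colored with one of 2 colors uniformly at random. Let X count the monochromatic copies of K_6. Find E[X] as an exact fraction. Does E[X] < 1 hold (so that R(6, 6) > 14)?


E[X] = C(14, 6) · 2^{1 − 15} = 3003 · 2^{−14} = 3003/16384.
As a reduced fraction: E[X] = 3003/16384 ≈ 0.1833.
Is E[X] < 1? YES.
Since E[X] < 1, there exists a 2-coloring of K_{14} with no monochromatic K_6; hence R(6, 6) > 14.

E[X] = 3003/16384 ≈ 0.1833; E[X] < 1, so R(6, 6) > 14.


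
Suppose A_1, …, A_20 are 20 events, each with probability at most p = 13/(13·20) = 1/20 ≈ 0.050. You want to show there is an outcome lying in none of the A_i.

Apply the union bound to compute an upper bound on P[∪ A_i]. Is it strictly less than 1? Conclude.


Union bound: P[∪_{i=1}^{20} A_i] ≤ Σ_i P[A_i] ≤ 20·p = 20·(1/20) = 1.
Numerically: 1 ≈ 1.000.
Is 1 < 1? NO.
Since the bound 1 is ≥ 1, the union bound is uninformative here; it does NOT by itself certify existence.

20·p = 1 ≈ 1.000; existence NOT certified by the union bound.


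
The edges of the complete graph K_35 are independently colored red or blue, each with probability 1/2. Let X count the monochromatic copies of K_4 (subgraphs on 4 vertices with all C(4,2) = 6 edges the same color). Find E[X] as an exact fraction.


Let X = Σ_S X_S over the C(35, 4) = 52360 subsets S of size 4, where X_S = 1 if the K_4 on S is monochromatic.
For a fixed S, the K_4 on S has C(4, 2) = 6 edges. P[all 6 edges red] = (1/2)^6, and likewise for blue, so P[monochromatic] = 2·(1/2)^6 = 2^{1 − 6} = 1/32.
By linearity of expectation: E[X] = C(35, 4) · 2^{1 − 6} = 52360 · 1/32 = 6545/4.
Numerically: E[X] ≈ 1636.250.

E[X] = C(35,4)·2^(1−C(4,2)) = 6545/4 ≈ 1636.250.


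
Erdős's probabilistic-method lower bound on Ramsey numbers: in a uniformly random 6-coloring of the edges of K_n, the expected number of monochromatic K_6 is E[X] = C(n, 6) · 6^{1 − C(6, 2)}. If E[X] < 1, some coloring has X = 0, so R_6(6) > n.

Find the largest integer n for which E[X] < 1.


We need C(n, 6) · 6^{1 − 15} < 1, i.e. C(n, 6) < 6^{15 − 1} = 78364164096.
Check values of n near the boundary:
  n = 192: C(192, 6) = 64300886496; 64300886496 < 78364164096? YES
  n = 193: C(193, 6) = 66364016544; 66364016544 < 78364164096? YES
  n = 194: C(194, 6) = 68482017072; 68482017072 < 78364164096? YES
  n = 195: C(195, 6) = 70656049360; 70656049360 < 78364164096? YES
  n = 196: C(196, 6) = 72887293024; 72887293024 < 78364164096? YES
  n = 197: C(197, 6) = 75176946208; 75176946208 < 78364164096? YES
  n = 198: C(198, 6) = 77526225777; 77526225777 < 78364164096? YES
  n = 199: C(199, 6) = 79936367511; 79936367511 < 78364164096? NO
  n = 200: C(200, 6) = 82408626300; 82408626300 < 78364164096? NO
The largest n with C(n, 6) < 78364164096 is n = 198 (where E[X] = 25842075259/26121388032 ≈ 0.98931). Hence R_6(6) > 198, i.e. R_6(6) ≥ 199.

Largest n = 198; hence R_6(6) > 198.


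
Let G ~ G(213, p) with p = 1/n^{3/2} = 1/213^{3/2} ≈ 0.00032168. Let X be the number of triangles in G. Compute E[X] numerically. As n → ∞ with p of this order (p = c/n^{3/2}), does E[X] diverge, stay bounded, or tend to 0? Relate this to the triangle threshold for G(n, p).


Number of potential triangles: C(213, 3) = 1587986.
Each occurs with probability p³ ≈ (0.00032168)³ ≈ 3.3288313e-11.
By linearity: E[X] = C(213, 3)·p³ ≈ 1587986 · 3.3288313e-11 ≈ 0.00005.
Since α = 3/2 > 1, p = c/n^{3/2} = o(1/n) is below the triangle threshold p ~ 1/n. Asymptotically E[X] ~ (c³/6)·n^{3(1−α)} = (1³/6)·n^{-1.5} → 0, so by Markov's inequality G has no triangles w.h.p.

E[X] ≈ 0.00005; in regime p = Θ(1/n^{3/2}) E[X] tends to 0 (below the triangle threshold p ~ 1/n).


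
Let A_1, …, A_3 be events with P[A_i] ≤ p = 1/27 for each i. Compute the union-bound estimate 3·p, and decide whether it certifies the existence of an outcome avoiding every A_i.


Union bound: P[∪_{i=1}^{3} A_i] ≤ Σ_i P[A_i] ≤ 3·p = 3·(1/27) = 1/9.
Numerically: 1/9 ≈ 0.1111111.
Is 1/9 < 1? YES.
Since P[∪ A_i] ≤ 1/9 < 1, the complement has P[∩ A_i^c] ≥ 1 − 1/9 = 8/9 > 0, so some outcome avoids every A_i.

3·p = 1/9 ≈ 0.1111111; existence CERTIFIED by the union bound.


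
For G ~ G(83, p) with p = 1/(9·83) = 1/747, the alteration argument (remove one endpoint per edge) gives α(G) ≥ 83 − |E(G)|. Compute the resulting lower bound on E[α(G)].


E[|E(G)|] = C(83, 2)·p = 3403 · (1/747) = 41/9.
E[α(G)] ≥ n − E[|E(G)|] = 83 − 41/9 = 706/9.
Numerically: ≈ 78.4444.
(This is only a lower bound; the true E[α(G)] may be larger.)

E[α(G)] ≥ 706/9 ≈ 78.4444.


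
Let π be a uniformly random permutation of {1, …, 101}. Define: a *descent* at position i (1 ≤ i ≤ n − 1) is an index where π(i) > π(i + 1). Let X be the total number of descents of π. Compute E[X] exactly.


Write X = Σ X_I over i = 1, …, 100, with X_I the indicator of one descent.
There are 100 indicators.
For each fixed i, the pair (π(i), π(i+1)) is a uniformly random ordered pair of distinct values from {1, …, 101}; by symmetry P[π(i) > π(i+1)] = 1/2.
By linearity: E[X] = 100 · (1/2) = (101 − 1) · (1/2) = 50 ≈ 50.00000.

E[X] = 50 = 50.00000.


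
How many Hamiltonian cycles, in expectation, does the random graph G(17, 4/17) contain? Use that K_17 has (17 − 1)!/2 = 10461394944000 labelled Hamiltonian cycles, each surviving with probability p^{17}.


K_17 has (17 − 1)!/2 = 10461394944000 labelled Hamiltonian cycles.
For each such Hamiltonian cycle H, let X_H = 1 if all 17 edges of H are present in G. Then P[X_H = 1] = p^{17} = (4/17)^{17} = 17179869184/827240261886336764177.
By linearity: E[X] = Σ_H E[X_H] = 10461394944000 · p^{17} = 10461394944000 · 17179869184/827240261886336764177 = 179725396620079005696000/827240261886336764177.
Numerically: E[X] ≈ 217.26.

E[X] = 10461394944000 · (4/17)^{17} = 179725396620079005696000/827240261886336764177 ≈ 217.26.


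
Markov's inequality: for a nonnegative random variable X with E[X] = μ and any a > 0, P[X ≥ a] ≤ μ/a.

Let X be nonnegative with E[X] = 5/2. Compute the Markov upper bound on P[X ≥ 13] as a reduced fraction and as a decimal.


μ = E[X] = 5/2, a = 13.
Markov: P[X ≥ 13] ≤ μ/a = (5/2)/13 = 5/26.
Numerically: ≈ 0.19231.
(Since a = 13 > μ = 2.50000, the bound 5/26 is < 1 and informative.)

P[X ≥ 13] ≤ 5/26 ≈ 0.19231.


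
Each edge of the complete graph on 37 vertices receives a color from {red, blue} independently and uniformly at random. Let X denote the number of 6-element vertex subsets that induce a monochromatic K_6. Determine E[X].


Let X = Σ_S X_S over the C(37, 6) = 2324784 subsets S of size 6, where X_S = 1 if the K_6 on S is monochromatic.
For a fixed S, the K_6 on S has C(6, 2) = 15 edges. P[all 15 edges red] = (1/2)^15, and likewise for blue, so P[monochromatic] = 2·(1/2)^15 = 2^{1 − 15} = 1/16384.
Summing: E[X] = C(37, 6) · 2^{1 − 15} = 2324784 · 1/16384 = 145299/1024.
Numerically: E[X] ≈ 141.893555.

E[X] = C(37,6)·2^(1−C(6,2)) = 145299/1024 ≈ 141.893555.


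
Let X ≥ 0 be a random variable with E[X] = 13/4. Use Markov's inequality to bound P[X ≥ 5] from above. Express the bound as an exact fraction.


μ = E[X] = 13/4, a = 5.
Markov: P[X ≥ 5] ≤ μ/a = (13/4)/5 = 13/20.
Numerically: ≈ 0.65000.
(Since a = 5 > μ = 3.25000, the bound 13/20 is < 1 and informative.)

P[X ≥ 5] ≤ 13/20 ≈ 0.65000.


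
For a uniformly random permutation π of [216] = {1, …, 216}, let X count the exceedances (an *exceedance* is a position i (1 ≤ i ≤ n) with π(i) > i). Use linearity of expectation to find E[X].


Write X = Σ_{i=1}^{216} X_i, where X_i = 1_{π(i) > i}.
For each fixed i, π(i) is uniform over {1, …, 216} (marginal of a uniform permutation), so P[π(i) > i] = (n − i)/n. Summing: Σ_{i=1}^{216} (n − i)/n = (0 + 1 + … + 215)/216 = 216(216 − 1)/(2·216) = (216 − 1)/2.
Hence E[X] = Σ_{i=1}^{216} (216 − i)/216 = 215/2 ≈ 107.50000.

E[X] = 215/2 = 107.50000.


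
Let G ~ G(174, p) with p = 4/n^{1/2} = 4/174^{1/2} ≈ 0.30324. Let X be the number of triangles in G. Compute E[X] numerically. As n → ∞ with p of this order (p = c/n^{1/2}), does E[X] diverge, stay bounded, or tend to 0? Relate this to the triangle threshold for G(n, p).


Number of potential triangles: C(174, 3) = 862924.
Each occurs with probability p³ ≈ (0.30324)³ ≈ 2.7884066e-02.
By linearity: E[X] = C(174, 3)·p³ ≈ 862924 · 2.7884066e-02 ≈ 24061.82974.
Since α = 1/2 < 1, p = c/n^{1/2} ≫ 1/n is above the triangle threshold p ~ 1/n. Asymptotically E[X] ~ (c³/6)·n^{3(1−α)} = (4³/6)·n^{1.5} → ∞; triangles are abundant w.h.p.

E[X] ≈ 24061.82974; in regime p = Θ(1/n^{1/2}) E[X] diverges (above the triangle threshold p ~ 1/n).


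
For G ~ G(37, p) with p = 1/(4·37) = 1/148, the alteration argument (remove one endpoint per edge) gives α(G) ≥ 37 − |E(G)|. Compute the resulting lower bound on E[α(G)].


E[|E(G)|] = C(37, 2)·p = 666 · (1/148) = 9/2.
E[α(G)] ≥ n − E[|E(G)|] = 37 − 9/2 = 65/2.
Numerically: ≈ 32.5000.
(This is only a lower bound; the true E[α(G)] may be larger.)

E[α(G)] ≥ 65/2 ≈ 32.5000.


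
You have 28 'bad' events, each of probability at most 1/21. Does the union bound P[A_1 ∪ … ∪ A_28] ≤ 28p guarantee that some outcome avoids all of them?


Union bound: P[∪_{i=1}^{28} A_i] ≤ Σ_i P[A_i] ≤ 28·p = 28·(1/21) = 4/3.
Numerically: 4/3 ≈ 1.333333.
Is 4/3 < 1? NO.
Since the bound 4/3 is ≥ 1, the union bound is uninformative here; it does NOT by itself certify existence.

28·p = 4/3 ≈ 1.333333; existence NOT certified by the union bound.


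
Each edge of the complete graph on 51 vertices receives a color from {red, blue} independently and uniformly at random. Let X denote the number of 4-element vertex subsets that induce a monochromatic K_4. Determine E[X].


Let X = Σ_S X_S over the C(51, 4) = 249900 subsets S of size 4, where X_S = 1 if the K_4 on S is monochromatic.
For a fixed S, the K_4 on S has C(4, 2) = 6 edges. P[all 6 edges red] = (1/2)^6, and likewise for blue, so P[monochromatic] = 2·(1/2)^6 = 2^{1 − 6} = 1/32.
Summing: E[X] = C(51, 4) · 2^{1 − 6} = 249900 · 1/32 = 62475/8.
Numerically: E[X] ≈ 7809.375.

E[X] = C(51,4)·2^(1−C(4,2)) = 62475/8 ≈ 7809.375.


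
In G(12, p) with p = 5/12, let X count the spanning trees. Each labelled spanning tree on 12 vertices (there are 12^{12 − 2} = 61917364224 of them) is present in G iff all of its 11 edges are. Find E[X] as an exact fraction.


K_12 has 12^{12 − 2} = 61917364224 labelled spanning trees.
For each such spanning tree H, let X_H = 1 if all 11 edges of H are present in G. Then P[X_H = 1] = p^{11} = (5/12)^{11} = 48828125/743008370688.
Summing the indicators: E[X] = Σ_H E[X_H] = 61917364224 · p^{11} = 61917364224 · 48828125/743008370688 = 48828125/12.
Numerically: E[X] ≈ 4.069e+06.

E[X] = 61917364224 · (5/12)^{11} = 48828125/12 ≈ 4.069e+06.


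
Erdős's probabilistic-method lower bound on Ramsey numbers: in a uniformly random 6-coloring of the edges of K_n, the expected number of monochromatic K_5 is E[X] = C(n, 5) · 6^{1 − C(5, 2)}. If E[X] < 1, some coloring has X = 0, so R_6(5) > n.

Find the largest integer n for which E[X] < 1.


We need C(n, 5) · 6^{1 − 10} < 1, i.e. C(n, 5) < 6^{10 − 1} = 10077696.
Check values of n near the boundary:
  n = 62: C(62, 5) = 6471002; 6471002 < 10077696? YES
  n = 63: C(63, 5) = 7028847; 7028847 < 10077696? YES
  n = 64: C(64, 5) = 7624512; 7624512 < 10077696? YES
  n = 65: C(65, 5) = 8259888; 8259888 < 10077696? YES
  n = 66: C(66, 5) = 8936928; 8936928 < 10077696? YES
  n = 67: C(67, 5) = 9657648; 9657648 < 10077696? YES
  n = 68: C(68, 5) = 10424128; 10424128 < 10077696? NO
  n = 69: C(69, 5) = 11238513; 11238513 < 10077696? NO
  n = 70: C(70, 5) = 12103014; 12103014 < 10077696? NO
The largest n with C(n, 5) < 10077696 is n = 67 (where E[X] = 67067/69984 ≈ 0.958319). Hence R_6(5) > 67, i.e. R_6(5) ≥ 68.

Largest n = 67; hence R_6(5) > 67.


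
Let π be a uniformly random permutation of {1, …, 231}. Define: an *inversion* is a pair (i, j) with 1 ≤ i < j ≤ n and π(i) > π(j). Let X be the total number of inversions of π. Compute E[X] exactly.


Write X = Σ X_I over the C(231, 2) = 26565 pairs i < j, with X_I the indicator of one inversion.
There are 26565 indicators.
For each fixed pair i < j, the values π(i) and π(j) are two distinct elements of {1, …, 231} in uniformly random order; by symmetry P[π(i) > π(j)] = 1/2.
By linearity: E[X] = 26565 · (1/2) = C(231, 2) · (1/2) = 26565/2 = 26565/2 ≈ 13282.5000.

E[X] = 26565/2 = 13282.5000.


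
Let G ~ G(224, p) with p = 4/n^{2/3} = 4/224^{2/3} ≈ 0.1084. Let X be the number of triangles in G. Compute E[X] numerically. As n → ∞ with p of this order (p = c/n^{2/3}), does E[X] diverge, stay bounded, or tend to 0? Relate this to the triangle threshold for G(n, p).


Number of potential triangles: C(224, 3) = 1848224.
Each occurs with probability p³ ≈ (0.1084)³ ≈ 1.275510e-03.
By linearity: E[X] = C(224, 3)·p³ ≈ 1848224 · 1.275510e-03 ≈ 2357.4286.
Since α = 2/3 < 1, p = c/n^{2/3} ≫ 1/n is above the triangle threshold p ~ 1/n. Asymptotically E[X] ~ (c³/6)·n^{3(1−α)} = (4³/6)·n^{1} → ∞; triangles are abundant w.h.p.

E[X] ≈ 2357.4286; in regime p = Θ(1/n^{2/3}) E[X] diverges (above the triangle threshold p ~ 1/n).


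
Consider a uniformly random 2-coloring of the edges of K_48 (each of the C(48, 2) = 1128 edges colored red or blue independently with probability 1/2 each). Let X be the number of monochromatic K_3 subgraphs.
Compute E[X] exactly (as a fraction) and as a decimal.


Let X = Σ_S X_S over the C(48, 3) = 17296 subsets S of size 3, where X_S = 1 if the K_3 on S is monochromatic.
For a fixed S, the K_3 on S has C(3, 2) = 3 edges. P[all 3 edges red] = (1/2)^3, and likewise for blue, so P[monochromatic] = 2·(1/2)^3 = 2^{1 − 3} = 1/4.
By linearity: E[X] = C(48, 3) · 2^{1 − 3} = 17296 · 1/4 = 4324.
Numerically: E[X] ≈ 4324.000.

E[X] = C(48,3)·2^(1−C(3,2)) = 4324 ≈ 4324.000.


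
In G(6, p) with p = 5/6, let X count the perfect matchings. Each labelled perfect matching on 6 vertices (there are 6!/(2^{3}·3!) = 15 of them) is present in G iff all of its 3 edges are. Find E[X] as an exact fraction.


K_6 has 6!/(2^{3}·3!) = 15 labelled perfect matchings.
For each such perfect matching H, let X_H = 1 if all 3 edges of H are present in G. Then P[X_H = 1] = p^{3} = (5/6)^{3} = 125/216.
By linearity of expectation: E[X] = Σ_H E[X_H] = 15 · p^{3} = 15 · 125/216 = 625/72.
Numerically: E[X] ≈ 8.68.

E[X] = 15 · (5/6)^{3} = 625/72 ≈ 8.68.


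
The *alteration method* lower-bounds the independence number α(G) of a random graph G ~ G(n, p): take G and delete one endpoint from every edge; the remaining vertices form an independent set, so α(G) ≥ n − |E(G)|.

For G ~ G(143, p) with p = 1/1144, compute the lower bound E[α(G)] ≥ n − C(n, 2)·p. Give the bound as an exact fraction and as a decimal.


E[|E(G)|] = C(143, 2)·p = 10153 · (1/1144) = 71/8.
E[α(G)] ≥ n − E[|E(G)|] = 143 − 71/8 = 1073/8.
Numerically: ≈ 134.125.
(This is only a lower bound; the true E[α(G)] may be larger.)

E[α(G)] ≥ 1073/8 ≈ 134.125.


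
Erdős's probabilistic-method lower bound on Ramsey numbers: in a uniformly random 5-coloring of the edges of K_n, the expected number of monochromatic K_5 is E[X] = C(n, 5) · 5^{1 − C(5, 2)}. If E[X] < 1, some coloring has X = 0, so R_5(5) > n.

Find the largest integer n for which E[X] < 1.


We need C(n, 5) · 5^{1 − 10} < 1, i.e. C(n, 5) < 5^{10 − 1} = 1953125.
Check values of n near the boundary:
  n = 43: C(43, 5) = 962598; 962598 < 1953125? YES
  n = 44: C(44, 5) = 1086008; 1086008 < 1953125? YES
  n = 45: C(45, 5) = 1221759; 1221759 < 1953125? YES
  n = 46: C(46, 5) = 1370754; 1370754 < 1953125? YES
  n = 47: C(47, 5) = 1533939; 1533939 < 1953125? YES
  n = 48: C(48, 5) = 1712304; 1712304 < 1953125? YES
  n = 49: C(49, 5) = 1906884; 1906884 < 1953125? YES
  n = 50: C(50, 5) = 2118760; 2118760 < 1953125? NO
  n = 51: C(51, 5) = 2349060; 2349060 < 1953125? NO
  n = 52: C(52, 5) = 2598960; 2598960 < 1953125? NO
The largest n with C(n, 5) < 1953125 is n = 49 (where E[X] = 1906884/1953125 ≈ 0.9763246). Hence R_5(5) > 49, i.e. R_5(5) ≥ 50.

Largest n = 49; hence R_5(5) > 49.


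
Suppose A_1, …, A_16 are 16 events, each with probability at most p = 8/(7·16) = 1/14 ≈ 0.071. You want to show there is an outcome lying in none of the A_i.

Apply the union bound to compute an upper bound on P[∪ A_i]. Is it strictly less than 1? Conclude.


Union bound: P[∪_{i=1}^{16} A_i] ≤ Σ_i P[A_i] ≤ 16·p = 16·(1/14) = 8/7.
Numerically: 8/7 ≈ 1.143.
Is 8/7 < 1? NO.
Since the bound 8/7 is ≥ 1, the union bound is uninformative here; it does NOT by itself certify existence.

16·p = 8/7 ≈ 1.143; existence NOT certified by the union bound.


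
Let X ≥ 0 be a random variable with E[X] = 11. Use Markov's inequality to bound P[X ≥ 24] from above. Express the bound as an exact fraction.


μ = E[X] = 11, a = 24.
Markov: P[X ≥ 24] ≤ μ/a = (11)/24 = 11/24.
Numerically: ≈ 0.45833.
(Since a = 24 > μ = 11.00000, the bound 11/24 is < 1 and informative.)

P[X ≥ 24] ≤ 11/24 ≈ 0.45833.


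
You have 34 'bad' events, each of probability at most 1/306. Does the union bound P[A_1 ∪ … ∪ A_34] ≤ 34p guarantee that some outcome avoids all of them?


Union bound: P[∪_{i=1}^{34} A_i] ≤ Σ_i P[A_i] ≤ 34·p = 34·(1/306) = 1/9.
Numerically: 1/9 ≈ 0.111.
Is 1/9 < 1? YES.
Since P[∪ A_i] ≤ 1/9 < 1, the complement has P[∩ A_i^c] ≥ 1 − 1/9 = 8/9 > 0, so some outcome avoids every A_i.

34·p = 1/9 ≈ 0.111; existence CERTIFIED by the union bound.


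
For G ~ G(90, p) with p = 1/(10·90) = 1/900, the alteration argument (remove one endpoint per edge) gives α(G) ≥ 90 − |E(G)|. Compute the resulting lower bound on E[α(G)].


E[|E(G)|] = C(90, 2)·p = 4005 · (1/900) = 89/20.
E[α(G)] ≥ n − E[|E(G)|] = 90 − 89/20 = 1711/20.
Numerically: ≈ 85.550.
(This is only a lower bound; the true E[α(G)] may be larger.)

E[α(G)] ≥ 1711/20 ≈ 85.550.


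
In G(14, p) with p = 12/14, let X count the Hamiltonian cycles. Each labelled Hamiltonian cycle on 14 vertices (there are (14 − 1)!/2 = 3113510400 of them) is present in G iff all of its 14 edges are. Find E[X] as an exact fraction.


K_14 has (14 − 1)!/2 = 3113510400 labelled Hamiltonian cycles.
For each such Hamiltonian cycle H, let X_H = 1 if all 14 edges of H are present in G. Then P[X_H = 1] = p^{14} = (6/7)^{14} = 78364164096/678223072849.
Summing the indicators: E[X] = Σ_H E[X_H] = 3113510400 · p^{14} = 3113510400 · 78364164096/678223072849 = 34855377128600371200/96889010407.
Numerically: E[X] ≈ 3.597e+08.

E[X] = 3113510400 · (6/7)^{14} = 34855377128600371200/96889010407 ≈ 3.597e+08.


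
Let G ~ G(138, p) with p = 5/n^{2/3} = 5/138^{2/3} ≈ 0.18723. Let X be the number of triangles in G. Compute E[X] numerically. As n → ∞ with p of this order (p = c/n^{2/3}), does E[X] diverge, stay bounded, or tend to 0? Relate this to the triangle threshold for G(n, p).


Number of potential triangles: C(138, 3) = 428536.
Each occurs with probability p³ ≈ (0.18723)³ ≈ 6.5637471e-03.
By linearity: E[X] = C(138, 3)·p³ ≈ 428536 · 6.5637471e-03 ≈ 2812.80193.
Since α = 2/3 < 1, p = c/n^{2/3} ≫ 1/n is above the triangle threshold p ~ 1/n. Asymptotically E[X] ~ (c³/6)·n^{3(1−α)} = (5³/6)·n^{1} → ∞; triangles are abundant w.h.p.

E[X] ≈ 2812.80193; in regime p = Θ(1/n^{2/3}) E[X] diverges (above the triangle threshold p ~ 1/n).


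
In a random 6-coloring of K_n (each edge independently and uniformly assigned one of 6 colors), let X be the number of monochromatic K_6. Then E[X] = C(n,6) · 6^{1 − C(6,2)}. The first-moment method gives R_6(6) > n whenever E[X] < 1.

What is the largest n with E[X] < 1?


We need C(n, 6) · 6^{1 − 15} < 1, i.e. C(n, 6) < 6^{15 − 1} = 78364164096.
Check values of n near the boundary:
  n = 193: C(193, 6) = 66364016544; 66364016544 < 78364164096? YES
  n = 194: C(194, 6) = 68482017072; 68482017072 < 78364164096? YES
  n = 195: C(195, 6) = 70656049360; 70656049360 < 78364164096? YES
  n = 196: C(196, 6) = 72887293024; 72887293024 < 78364164096? YES
  n = 197: C(197, 6) = 75176946208; 75176946208 < 78364164096? YES
  n = 198: C(198, 6) = 77526225777; 77526225777 < 78364164096? YES
  n = 199: C(199, 6) = 79936367511; 79936367511 < 78364164096? NO
  n = 200: C(200, 6) = 82408626300; 82408626300 < 78364164096? NO
The largest n with C(n, 6) < 78364164096 is n = 198 (where E[X] = 25842075259/26121388032 ≈ 0.989). Hence R_6(6) > 198, i.e. R_6(6) ≥ 199.

Largest n = 198; hence R_6(6) > 198.


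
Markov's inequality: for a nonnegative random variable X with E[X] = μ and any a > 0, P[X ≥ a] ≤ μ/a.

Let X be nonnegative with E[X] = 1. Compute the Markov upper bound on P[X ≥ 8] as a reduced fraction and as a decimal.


μ = E[X] = 1, a = 8.
Markov: P[X ≥ 8] ≤ μ/a = (1)/8 = 1/8.
Numerically: ≈ 0.125000.
(Since a = 8 > μ = 1.000000, the bound 1/8 is < 1 and informative.)

P[X ≥ 8] ≤ 1/8 ≈ 0.125000.


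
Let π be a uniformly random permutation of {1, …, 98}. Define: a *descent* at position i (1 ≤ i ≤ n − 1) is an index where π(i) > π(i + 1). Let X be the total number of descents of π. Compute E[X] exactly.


Write X = Σ X_I over i = 1, …, 97, with X_I the indicator of one descent.
There are 97 indicators.
For each fixed i, the pair (π(i), π(i+1)) is a uniformly random ordered pair of distinct values from {1, …, 98}; by symmetry P[π(i) > π(i+1)] = 1/2.
By linearity: E[X] = 97 · (1/2) = (98 − 1) · (1/2) = 97/2 ≈ 48.50000.

E[X] = 97/2 = 48.50000.


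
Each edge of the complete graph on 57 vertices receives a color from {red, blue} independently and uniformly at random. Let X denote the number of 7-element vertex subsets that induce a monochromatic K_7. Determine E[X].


Let X = Σ_S X_S over the C(57, 7) = 264385836 subsets S of size 7, where X_S = 1 if the K_7 on S is monochromatic.
For a fixed S, the K_7 on S has C(7, 2) = 21 edges. P[all 21 edges red] = (1/2)^21, and likewise for blue, so P[monochromatic] = 2·(1/2)^21 = 2^{1 − 21} = 1/1048576.
Summing: E[X] = C(57, 7) · 2^{1 − 21} = 264385836 · 1/1048576 = 66096459/262144.
Numerically: E[X] ≈ 252.137981.

E[X] = C(57,7)·2^(1−C(7,2)) = 66096459/262144 ≈ 252.137981.


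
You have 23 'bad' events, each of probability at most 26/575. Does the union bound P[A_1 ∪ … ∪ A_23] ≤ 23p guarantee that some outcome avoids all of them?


Union bound: P[∪_{i=1}^{23} A_i] ≤ Σ_i P[A_i] ≤ 23·p = 23·(26/575) = 26/25.
Numerically: 26/25 ≈ 1.040.
Is 26/25 < 1? NO.
Since the bound 26/25 is ≥ 1, the union bound is uninformative here; it does NOT by itself certify existence.

23·p = 26/25 ≈ 1.040; existence NOT certified by the union bound.


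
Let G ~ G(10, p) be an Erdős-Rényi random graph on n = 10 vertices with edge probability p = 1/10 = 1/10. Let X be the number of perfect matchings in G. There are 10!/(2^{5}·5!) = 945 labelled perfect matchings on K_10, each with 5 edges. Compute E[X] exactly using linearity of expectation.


K_10 has 10!/(2^{5}·5!) = 945 labelled perfect matchings.
For each such perfect matching H, let X_H = 1 if all 5 edges of H are present in G. Then P[X_H = 1] = p^{5} = (1/10)^{5} = 1/100000.
By linearity: E[X] = Σ_H E[X_H] = 945 · p^{5} = 945 · 1/100000 = 189/20000.
Numerically: E[X] ≈ 0.00945.

E[X] = 945 · (1/10)^{5} = 189/20000 ≈ 0.00945.


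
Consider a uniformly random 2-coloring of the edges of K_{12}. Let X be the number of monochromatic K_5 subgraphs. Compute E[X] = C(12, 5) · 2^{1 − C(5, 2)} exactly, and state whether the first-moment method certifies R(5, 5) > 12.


E[X] = C(12, 5) · 2^{1 − 10} = 792 · 2^{−9} = 792/512.
As a reduced fraction: E[X] = 99/64 ≈ 1.5468750.
Is E[X] < 1? NO.
Since E[X] ≥ 1, the first-moment bound is inconclusive at n = 12; it does NOT by itself certify R(5, 5) > 12.

E[X] = 99/64 ≈ 1.5468750; E[X] ≥ 1; first-moment method inconclusive here.


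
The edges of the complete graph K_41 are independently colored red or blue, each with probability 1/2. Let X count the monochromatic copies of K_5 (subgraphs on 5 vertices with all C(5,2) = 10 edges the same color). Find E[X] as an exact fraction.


Let X = Σ_S X_S over the C(41, 5) = 749398 subsets S of size 5, where X_S = 1 if the K_5 on S is monochromatic.
For a fixed S, the K_5 on S has C(5, 2) = 10 edges. P[all 10 edges red] = (1/2)^10, and likewise for blue, so P[monochromatic] = 2·(1/2)^10 = 2^{1 − 10} = 1/512.
By linearity: E[X] = C(41, 5) · 2^{1 − 10} = 749398 · 1/512 = 374699/256.
Numerically: E[X] ≈ 1463.668.

E[X] = C(41,5)·2^(1−C(5,2)) = 374699/256 ≈ 1463.668.


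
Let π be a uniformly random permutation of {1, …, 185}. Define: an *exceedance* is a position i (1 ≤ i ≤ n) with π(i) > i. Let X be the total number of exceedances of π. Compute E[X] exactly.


Write X = Σ_{i=1}^{185} X_i, where X_i = 1_{π(i) > i}.
For each fixed i, π(i) is uniform over {1, …, 185} (marginal of a uniform permutation), so P[π(i) > i] = (n − i)/n. Summing: Σ_{i=1}^{185} (n − i)/n = (0 + 1 + … + 184)/185 = 185(185 − 1)/(2·185) = (185 − 1)/2.
Hence E[X] = Σ_{i=1}^{185} (185 − i)/185 = 92 ≈ 92.000.

E[X] = 92 = 92.000.


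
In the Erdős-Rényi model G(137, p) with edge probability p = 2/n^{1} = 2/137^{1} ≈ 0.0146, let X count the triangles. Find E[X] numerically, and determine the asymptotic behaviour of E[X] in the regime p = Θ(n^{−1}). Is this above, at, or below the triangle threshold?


Number of potential triangles: C(137, 3) = 419220.
Each occurs with probability p³ ≈ (0.0146)³ ≈ 3.111203e-06.
By linearity: E[X] = C(137, 3)·p³ ≈ 419220 · 3.111203e-06 ≈ 1.3043.
Here α = 1, so p = 2/n is exactly at the triangle threshold p ~ 1/n. Asymptotically E[X] → c³/6 = 2³/6 = 4/3 ≈ 1.3333, a bounded constant. In this regime the triangle count is asymptotically Poisson(c³/6).

E[X] ≈ 1.3043; in regime p = Θ(1/n^{1}) E[X] stays bounded (at the triangle threshold p ~ 1/n).


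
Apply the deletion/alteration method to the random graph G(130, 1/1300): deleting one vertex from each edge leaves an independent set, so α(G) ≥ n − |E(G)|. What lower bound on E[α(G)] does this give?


E[|E(G)|] = C(130, 2)·p = 8385 · (1/1300) = 129/20.
E[α(G)] ≥ n − E[|E(G)|] = 130 − 129/20 = 2471/20.
Numerically: ≈ 123.5500.
(This is only a lower bound; the true E[α(G)] may be larger.)

E[α(G)] ≥ 2471/20 ≈ 123.5500.


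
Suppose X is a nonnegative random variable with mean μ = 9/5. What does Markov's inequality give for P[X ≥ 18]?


μ = E[X] = 9/5, a = 18.
Markov: P[X ≥ 18] ≤ μ/a = (9/5)/18 = 1/10.
Numerically: ≈ 0.10000.
(Since a = 18 > μ = 1.80000, the bound 1/10 is < 1 and informative.)

P[X ≥ 18] ≤ 1/10 ≈ 0.10000.


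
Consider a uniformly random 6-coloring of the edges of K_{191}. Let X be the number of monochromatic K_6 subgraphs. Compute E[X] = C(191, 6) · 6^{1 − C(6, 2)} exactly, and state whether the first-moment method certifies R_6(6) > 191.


E[X] = C(191, 6) · 6^{1 − 15} = 62291483793 · 6^{−14} = 62291483793/78364164096.
As a reduced fraction: E[X] = 6921275977/8707129344 ≈ 0.79490.
Is E[X] < 1? YES.
Since E[X] < 1, there exists a 6-coloring of K_{191} with no monochromatic K_6; hence R_6(6) > 191.

E[X] = 6921275977/8707129344 ≈ 0.79490; E[X] < 1, so R_6(6) > 191.


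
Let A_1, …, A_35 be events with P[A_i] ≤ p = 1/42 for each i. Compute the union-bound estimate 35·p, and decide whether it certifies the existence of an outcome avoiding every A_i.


Union bound: P[∪_{i=1}^{35} A_i] ≤ Σ_i P[A_i] ≤ 35·p = 35·(1/42) = 5/6.
Numerically: 5/6 ≈ 0.8333333.
Is 5/6 < 1? YES.
Since P[∪ A_i] ≤ 5/6 < 1, the complement has P[∩ A_i^c] ≥ 1 − 5/6 = 1/6 > 0, so some outcome avoids every A_i.

35·p = 5/6 ≈ 0.8333333; existence CERTIFIED by the union bound.


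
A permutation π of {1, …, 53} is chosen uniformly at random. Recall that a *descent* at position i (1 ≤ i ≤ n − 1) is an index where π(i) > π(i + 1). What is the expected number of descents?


Write X = Σ X_I over i = 1, …, 52, with X_I the indicator of one descent.
There are 52 indicators.
For each fixed i, the pair (π(i), π(i+1)) is a uniformly random ordered pair of distinct values from {1, …, 53}; by symmetry P[π(i) > π(i+1)] = 1/2.
By linearity: E[X] = 52 · (1/2) = (53 − 1) · (1/2) = 26 ≈ 26.00000.

E[X] = 26 = 26.00000.


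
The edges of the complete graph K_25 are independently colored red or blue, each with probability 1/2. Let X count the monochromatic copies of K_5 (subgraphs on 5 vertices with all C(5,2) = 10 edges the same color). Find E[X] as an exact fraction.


Let X = Σ_S X_S over the C(25, 5) = 53130 subsets S of size 5, where X_S = 1 if the K_5 on S is monochromatic.
For a fixed S, the K_5 on S has C(5, 2) = 10 edges. P[all 10 edges red] = (1/2)^10, and likewise for blue, so P[monochromatic] = 2·(1/2)^10 = 2^{1 − 10} = 1/512.
By linearity: E[X] = C(25, 5) · 2^{1 − 10} = 53130 · 1/512 = 26565/256.
Numerically: E[X] ≈ 103.7695.

E[X] = C(25,5)·2^(1−C(5,2)) = 26565/256 ≈ 103.7695.


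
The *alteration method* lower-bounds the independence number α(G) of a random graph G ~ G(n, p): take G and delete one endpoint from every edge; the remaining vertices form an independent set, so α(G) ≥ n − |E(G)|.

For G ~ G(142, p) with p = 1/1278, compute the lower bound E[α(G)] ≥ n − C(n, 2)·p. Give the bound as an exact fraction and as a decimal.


E[|E(G)|] = C(142, 2)·p = 10011 · (1/1278) = 47/6.
E[α(G)] ≥ n − E[|E(G)|] = 142 − 47/6 = 805/6.
Numerically: ≈ 134.16667.
(This is only a lower bound; the true E[α(G)] may be larger.)

E[α(G)] ≥ 805/6 ≈ 134.16667.


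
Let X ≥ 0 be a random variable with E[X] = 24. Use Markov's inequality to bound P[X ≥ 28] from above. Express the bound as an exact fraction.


μ = E[X] = 24, a = 28.
Markov: P[X ≥ 28] ≤ μ/a = (24)/28 = 6/7.
Numerically: ≈ 0.8571.
(Since a = 28 > μ = 24.0000, the bound 6/7 is < 1 and informative.)

P[X ≥ 28] ≤ 6/7 ≈ 0.8571.


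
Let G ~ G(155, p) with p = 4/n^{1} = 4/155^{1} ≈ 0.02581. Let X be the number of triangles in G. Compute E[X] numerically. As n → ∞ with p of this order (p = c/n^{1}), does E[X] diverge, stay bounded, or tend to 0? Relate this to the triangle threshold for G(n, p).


Number of potential triangles: C(155, 3) = 608685.
Each occurs with probability p³ ≈ (0.02581)³ ≈ 1.718640e-05.
By linearity: E[X] = C(155, 3)·p³ ≈ 608685 · 1.718640e-05 ≈ 10.4611.
Here α = 1, so p = 4/n is exactly at the triangle threshold p ~ 1/n. Asymptotically E[X] → c³/6 = 4³/6 = 32/3 ≈ 10.6667, a bounded constant. In this regime the triangle count is asymptotically Poisson(c³/6).

E[X] ≈ 10.4611; in regime p = Θ(1/n^{1}) E[X] stays bounded (at the triangle threshold p ~ 1/n).


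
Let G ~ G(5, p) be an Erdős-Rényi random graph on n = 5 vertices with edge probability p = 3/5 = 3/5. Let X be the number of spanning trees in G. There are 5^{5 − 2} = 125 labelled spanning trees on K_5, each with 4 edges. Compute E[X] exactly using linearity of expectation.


K_5 has 5^{5 − 2} = 125 labelled spanning trees.
For each such spanning tree H, let X_H = 1 if all 4 edges of H are present in G. Then P[X_H = 1] = p^{4} = (3/5)^{4} = 81/625.
By linearity of expectation: E[X] = Σ_H E[X_H] = 125 · p^{4} = 125 · 81/625 = 81/5.
Numerically: E[X] ≈ 16.2.

E[X] = 125 · (3/5)^{4} = 81/5 ≈ 16.2.


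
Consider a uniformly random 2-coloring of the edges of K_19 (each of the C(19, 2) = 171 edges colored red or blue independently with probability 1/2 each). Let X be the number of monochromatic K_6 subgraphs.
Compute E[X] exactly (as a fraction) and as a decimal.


Let X = Σ_S X_S over the C(19, 6) = 27132 subsets S of size 6, where X_S = 1 if the K_6 on S is monochromatic.
For a fixed S, the K_6 on S has C(6, 2) = 15 edges. P[all 15 edges red] = (1/2)^15, and likewise for blue, so P[monochromatic] = 2·(1/2)^15 = 2^{1 − 15} = 1/16384.
By linearity of expectation: E[X] = C(19, 6) · 2^{1 − 15} = 27132 · 1/16384 = 6783/4096.
Numerically: E[X] ≈ 1.6560.

E[X] = C(19,6)·2^(1−C(6,2)) = 6783/4096 ≈ 1.6560.


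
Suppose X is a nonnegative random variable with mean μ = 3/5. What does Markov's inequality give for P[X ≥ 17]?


μ = E[X] = 3/5, a = 17.
Markov: P[X ≥ 17] ≤ μ/a = (3/5)/17 = 3/85.
Numerically: ≈ 0.035.
(Since a = 17 > μ = 0.600, the bound 3/85 is < 1 and informative.)

P[X ≥ 17] ≤ 3/85 ≈ 0.035.


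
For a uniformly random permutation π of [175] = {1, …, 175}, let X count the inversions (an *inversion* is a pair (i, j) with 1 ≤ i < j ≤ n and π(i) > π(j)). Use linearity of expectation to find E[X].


Write X = Σ X_I over the C(175, 2) = 15225 pairs i < j, with X_I the indicator of one inversion.
There are 15225 indicators.
For each fixed pair i < j, the values π(i) and π(j) are two distinct elements of {1, …, 175} in uniformly random order; by symmetry P[π(i) > π(j)] = 1/2.
By linearity: E[X] = 15225 · (1/2) = C(175, 2) · (1/2) = 15225/2 = 15225/2 ≈ 7612.5000.

E[X] = 15225/2 = 7612.5000.


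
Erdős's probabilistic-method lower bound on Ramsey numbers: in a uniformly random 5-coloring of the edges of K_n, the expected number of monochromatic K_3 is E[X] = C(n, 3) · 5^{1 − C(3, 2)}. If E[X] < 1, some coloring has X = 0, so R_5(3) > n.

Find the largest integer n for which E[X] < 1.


We need C(n, 3) · 5^{1 − 3} < 1, i.e. C(n, 3) < 5^{3 − 1} = 25.
Check values of n near the boundary:
  n = 3: C(3, 3) = 1; 1 < 25? YES
  n = 4: C(4, 3) = 4; 4 < 25? YES
  n = 5: C(5, 3) = 10; 10 < 25? YES
  n = 6: C(6, 3) = 20; 20 < 25? YES
  n = 7: C(7, 3) = 35; 35 < 25? NO
  n = 8: C(8, 3) = 56; 56 < 25? NO
  n = 9: C(9, 3) = 84; 84 < 25? NO
The largest n with C(n, 3) < 25 is n = 6 (where E[X] = 4/5 ≈ 0.8000000). Hence R_5(3) > 6, i.e. R_5(3) ≥ 7.

Largest n = 6; hence R_5(3) > 6.


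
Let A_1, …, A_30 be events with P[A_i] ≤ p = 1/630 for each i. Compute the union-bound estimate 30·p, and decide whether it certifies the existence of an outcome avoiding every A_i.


Union bound: P[∪_{i=1}^{30} A_i] ≤ Σ_i P[A_i] ≤ 30·p = 30·(1/630) = 1/21.
Numerically: 1/21 ≈ 0.047619.
Is 1/21 < 1? YES.
Since P[∪ A_i] ≤ 1/21 < 1, the complement has P[∩ A_i^c] ≥ 1 − 1/21 = 20/21 > 0, so some outcome avoids every A_i.

30·p = 1/21 ≈ 0.047619; existence CERTIFIED by the union bound.
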